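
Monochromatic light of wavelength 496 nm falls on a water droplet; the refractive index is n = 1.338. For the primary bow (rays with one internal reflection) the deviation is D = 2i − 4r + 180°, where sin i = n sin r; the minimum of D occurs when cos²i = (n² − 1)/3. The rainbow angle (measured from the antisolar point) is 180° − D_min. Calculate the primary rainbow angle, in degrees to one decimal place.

41.4°

cos²i = (1.79024 − 1)/3 = 0.26341; i = arccos(0.51324) = 59.120°.
sin r = sin 59.120°/1.338 = 0.64144; r = 39.899°.
D_min = 2·59.120° − 4·39.899° + 180° = 138.643°.
Rainbow angle = 180° − D_min = 41.357°.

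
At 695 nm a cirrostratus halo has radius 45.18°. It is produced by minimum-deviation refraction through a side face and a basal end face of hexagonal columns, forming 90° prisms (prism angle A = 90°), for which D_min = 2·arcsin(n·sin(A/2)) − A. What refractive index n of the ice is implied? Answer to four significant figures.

Rearranging: n = sin((D_min + A)/2) / sin(A/2).
(D_min + A)/2 = (45.18° + 90°)/2 = 67.590°.
n = sin 67.590° / sin 45° = 0.9245 / 0.7071 = 1.3074.

1.307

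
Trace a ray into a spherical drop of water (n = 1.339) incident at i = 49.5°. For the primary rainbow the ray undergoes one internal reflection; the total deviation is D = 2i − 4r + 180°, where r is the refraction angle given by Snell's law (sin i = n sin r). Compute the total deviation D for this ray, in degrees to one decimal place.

140.6°

sin r = sin 49.5° / 1.339 = 0.7604/1.339 = 0.5679; r = 34.60°.
D = 2·49.5° − 4·34.60° + 180° = 99.00° − 138.41° + 180° = 140.59°.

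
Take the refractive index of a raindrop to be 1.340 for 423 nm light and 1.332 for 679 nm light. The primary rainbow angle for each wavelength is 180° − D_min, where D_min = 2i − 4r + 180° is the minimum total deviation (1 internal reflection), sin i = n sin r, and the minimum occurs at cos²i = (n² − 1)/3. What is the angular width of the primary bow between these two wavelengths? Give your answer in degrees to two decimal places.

At 423 nm (n = 1.340): cos²i = 0.26520 → i = 59.004°, r = 39.770°, D_min = 138.929°, rainbow angle = 41.071°.
At 679 nm (n = 1.332): cos²i = 0.25807 → i = 59.469°, r = 40.290°, D_min = 137.776°, rainbow angle = 42.224°.
Angular width = |41.071° − 42.224°| = 1.153°.

1.15°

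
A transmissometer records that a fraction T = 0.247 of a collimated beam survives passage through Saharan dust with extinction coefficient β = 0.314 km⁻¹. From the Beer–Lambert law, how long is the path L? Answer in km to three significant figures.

4.45 km

Beer–Lambert: T = exp(−βL) ⇒ L = −ln(T)/β = −ln(0.247)/0.314 = 1.3984/0.314 = 4.453 km.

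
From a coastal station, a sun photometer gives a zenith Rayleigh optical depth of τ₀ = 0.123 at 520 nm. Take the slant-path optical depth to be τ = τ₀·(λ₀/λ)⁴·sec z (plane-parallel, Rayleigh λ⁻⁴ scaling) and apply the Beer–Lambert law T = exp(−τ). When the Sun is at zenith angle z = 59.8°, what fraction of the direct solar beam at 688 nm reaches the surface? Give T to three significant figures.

0.923

sec 59.8° = 1.9880.
τ = 0.123 × (520/688)⁴ × 1.9880 = 0.123 × 0.3263 × 1.9880 = 0.0798.
T = exp(−0.0798) = 0.9233.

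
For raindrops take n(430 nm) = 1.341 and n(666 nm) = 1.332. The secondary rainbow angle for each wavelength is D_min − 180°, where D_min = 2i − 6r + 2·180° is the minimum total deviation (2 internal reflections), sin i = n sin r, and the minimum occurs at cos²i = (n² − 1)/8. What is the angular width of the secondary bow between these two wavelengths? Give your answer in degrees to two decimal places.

2.34°

At 430 nm (n = 1.341): cos²i = 0.09979 → i = 71.586°, r = 45.034°, D_min = 232.966°, rainbow angle = 52.966°.
At 666 nm (n = 1.332): cos²i = 0.09678 → i = 71.875°, r = 45.520°, D_min = 230.628°, rainbow angle = 50.628°.
Angular width = |52.966° − 50.628°| = 2.337°.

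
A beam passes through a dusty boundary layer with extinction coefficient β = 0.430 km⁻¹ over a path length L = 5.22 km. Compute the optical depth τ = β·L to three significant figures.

τ = β·L = 0.430 × 5.22 = 2.2446.

2.24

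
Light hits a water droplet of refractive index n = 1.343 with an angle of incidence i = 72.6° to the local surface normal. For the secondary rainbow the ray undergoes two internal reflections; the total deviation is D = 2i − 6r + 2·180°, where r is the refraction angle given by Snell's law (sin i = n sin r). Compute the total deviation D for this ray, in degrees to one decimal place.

sin r = sin 72.6° / 1.343 = 0.9542/1.343 = 0.7105; r = 45.28°.
D = 2·72.6° − 6·45.28° + 2·180° = 145.20° − 271.67° + 360° = 233.53°.

233.5°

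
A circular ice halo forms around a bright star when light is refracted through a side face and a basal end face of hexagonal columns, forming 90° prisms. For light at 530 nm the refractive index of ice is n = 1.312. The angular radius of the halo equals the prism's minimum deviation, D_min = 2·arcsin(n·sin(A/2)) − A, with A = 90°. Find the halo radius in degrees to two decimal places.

46.17°

n·sin(A/2) = 1.312 × sin 45° = 1.312 × 0.7071 = 0.9277.
D_min = 2·arcsin(0.9277) − 90° = 2 × 68.083° − 90° = 46.166°.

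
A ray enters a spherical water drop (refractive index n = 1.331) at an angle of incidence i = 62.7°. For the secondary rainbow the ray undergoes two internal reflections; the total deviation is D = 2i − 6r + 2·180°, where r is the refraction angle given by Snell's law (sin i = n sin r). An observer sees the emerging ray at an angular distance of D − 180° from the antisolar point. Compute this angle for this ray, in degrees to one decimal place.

54.1°

sin r = sin 62.7° / 1.331 = 0.8886/1.331 = 0.6676; r = 41.88°.
D = 2·62.7° − 6·41.88° + 2·180° = 125.40° − 251.31° + 360° = 234.09°.
Angle from antisolar point = D − 180° = 54.09°.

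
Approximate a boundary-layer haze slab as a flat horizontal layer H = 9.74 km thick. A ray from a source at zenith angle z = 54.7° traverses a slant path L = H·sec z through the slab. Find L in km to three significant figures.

16.9 km

sec z = 1/cos 54.7° = 1.7305.
L = 9.74 × 1.7305 = 16.855 km.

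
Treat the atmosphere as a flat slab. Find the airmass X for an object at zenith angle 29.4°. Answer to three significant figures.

1.15

X = sec z = 1/cos 29.4° = 1/0.8712 = 1.1478.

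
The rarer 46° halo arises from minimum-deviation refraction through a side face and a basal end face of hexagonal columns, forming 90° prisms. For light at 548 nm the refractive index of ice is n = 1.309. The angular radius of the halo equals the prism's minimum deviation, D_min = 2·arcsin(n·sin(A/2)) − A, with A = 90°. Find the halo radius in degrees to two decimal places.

45.52°

n·sin(A/2) = 1.309 × sin 45° = 1.309 × 0.7071 = 0.9256.
D_min = 2·arcsin(0.9256) − 90° = 2 × 67.759° − 90° = 45.519°.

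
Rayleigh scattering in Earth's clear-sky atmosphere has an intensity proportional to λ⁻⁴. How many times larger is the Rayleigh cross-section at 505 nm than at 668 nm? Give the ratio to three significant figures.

Rayleigh scattering ∝ λ⁻⁴, so the ratio of coefficients is the inverse fourth power of the wavelength ratio.
σ(505)/σ(668) = (668/505)⁴ = (1.3228)⁴ = 3.062.

3.06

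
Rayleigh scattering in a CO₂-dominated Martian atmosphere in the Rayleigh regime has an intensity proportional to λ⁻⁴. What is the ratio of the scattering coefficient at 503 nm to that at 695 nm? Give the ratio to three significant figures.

Rayleigh scattering ∝ λ⁻⁴, so the ratio of coefficients is the inverse fourth power of the wavelength ratio.
σ(503)/σ(695) = (695/503)⁴ = (1.3817)⁴ = 3.645.

3.64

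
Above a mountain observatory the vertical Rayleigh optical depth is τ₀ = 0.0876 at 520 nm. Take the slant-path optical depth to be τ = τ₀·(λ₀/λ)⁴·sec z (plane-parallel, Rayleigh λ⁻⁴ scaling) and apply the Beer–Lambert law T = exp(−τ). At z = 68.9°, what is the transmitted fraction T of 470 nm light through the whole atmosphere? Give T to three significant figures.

sec 68.9° = 2.7778.
τ = 0.0876 × (520/470)⁴ × 2.7778 = 0.0876 × 1.4984 × 2.7778 = 0.3646.
T = exp(−0.3646) = 0.6945.

0.694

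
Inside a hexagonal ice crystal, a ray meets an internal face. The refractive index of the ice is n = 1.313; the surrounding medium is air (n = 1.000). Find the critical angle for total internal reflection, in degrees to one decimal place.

sin θ_c = n_air / n = 1.000 / 1.313 = 0.7616.
θ_c = arcsin(0.7616) = 49.61°.

49.6°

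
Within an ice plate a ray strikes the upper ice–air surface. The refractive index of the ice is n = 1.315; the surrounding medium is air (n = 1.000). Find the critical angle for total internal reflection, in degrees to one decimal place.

49.5°

sin θ_c = n_air / n = 1.000 / 1.315 = 0.7605.
θ_c = arcsin(0.7605) = 49.50°.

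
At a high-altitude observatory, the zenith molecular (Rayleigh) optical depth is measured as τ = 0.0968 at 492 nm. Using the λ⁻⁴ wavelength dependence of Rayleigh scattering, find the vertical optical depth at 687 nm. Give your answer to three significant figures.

0.0255

τ(687 nm) = τ(492 nm) × (492/687)⁴ = 0.0968 × (0.7162)⁴ = 0.0968 × 0.2630 = 0.0255.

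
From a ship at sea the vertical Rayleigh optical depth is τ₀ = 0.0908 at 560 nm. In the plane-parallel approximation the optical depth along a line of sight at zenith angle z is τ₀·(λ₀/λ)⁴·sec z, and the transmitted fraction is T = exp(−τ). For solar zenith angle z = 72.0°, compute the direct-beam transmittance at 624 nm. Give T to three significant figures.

sec 72.0° = 3.2361.
τ = 0.0908 × (560/624)⁴ × 3.2361 = 0.0908 × 0.6487 × 3.2361 = 0.1906.
T = exp(−0.1906) = 0.8265.

0.826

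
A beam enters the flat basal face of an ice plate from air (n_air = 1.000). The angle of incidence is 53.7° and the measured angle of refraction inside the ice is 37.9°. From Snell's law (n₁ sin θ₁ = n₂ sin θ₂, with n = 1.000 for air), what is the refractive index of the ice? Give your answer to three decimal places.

1.312

n = sin θ_i / sin θ_r = sin 53.7° / sin 37.9° = 0.8059 / 0.6143 = 1.3120.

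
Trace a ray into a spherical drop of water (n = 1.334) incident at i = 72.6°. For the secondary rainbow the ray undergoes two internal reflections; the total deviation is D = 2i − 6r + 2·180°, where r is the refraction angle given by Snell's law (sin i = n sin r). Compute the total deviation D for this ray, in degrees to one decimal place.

sin r = sin 72.6° / 1.334 = 0.9542/1.334 = 0.7153; r = 45.67°.
D = 2·72.6° − 6·45.67° + 2·180° = 145.20° − 274.02° + 360° = 231.18°.

231.2°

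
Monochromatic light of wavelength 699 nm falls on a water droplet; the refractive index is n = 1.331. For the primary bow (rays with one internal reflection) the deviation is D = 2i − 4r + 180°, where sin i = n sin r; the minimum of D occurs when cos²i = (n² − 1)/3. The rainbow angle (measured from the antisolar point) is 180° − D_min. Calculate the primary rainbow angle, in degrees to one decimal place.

cos²i = (1.77156 − 1)/3 = 0.25719; i = arccos(0.50714) = 59.527°.
sin r = sin 59.527°/1.331 = 0.64753; r = 40.356°.
D_min = 2·59.527° − 4·40.356° + 180° = 137.630°.
Rainbow angle = 180° − D_min = 42.370°.

42.4°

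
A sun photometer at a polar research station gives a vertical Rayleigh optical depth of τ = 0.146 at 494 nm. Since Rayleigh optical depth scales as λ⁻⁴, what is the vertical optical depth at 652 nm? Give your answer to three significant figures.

0.0481

τ(652 nm) = τ(494 nm) × (494/652)⁴ = 0.146 × (0.7577)⁴ = 0.146 × 0.3295 = 0.0481.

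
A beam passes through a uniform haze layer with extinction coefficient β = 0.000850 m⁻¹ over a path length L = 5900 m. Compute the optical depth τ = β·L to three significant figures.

τ = β·L = 0.000850 × 5900 = 5.0150.

5.01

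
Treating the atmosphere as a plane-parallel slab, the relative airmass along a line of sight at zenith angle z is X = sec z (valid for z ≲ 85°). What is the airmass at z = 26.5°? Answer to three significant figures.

X = sec z = 1/cos 26.5° = 1/0.8949 = 1.1174.

1.12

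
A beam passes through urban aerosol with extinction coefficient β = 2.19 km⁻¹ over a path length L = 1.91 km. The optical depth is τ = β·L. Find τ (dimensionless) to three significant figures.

τ = β·L = 2.19 × 1.91 = 4.1829.

4.18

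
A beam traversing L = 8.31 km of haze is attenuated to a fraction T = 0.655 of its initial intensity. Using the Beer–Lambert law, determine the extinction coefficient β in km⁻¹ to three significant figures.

Beer–Lambert: T = exp(−βL) ⇒ β = −ln(T)/L = −ln(0.655)/8.31 = 0.4231/8.31 = 0.05092 km⁻¹.

0.0509 km⁻¹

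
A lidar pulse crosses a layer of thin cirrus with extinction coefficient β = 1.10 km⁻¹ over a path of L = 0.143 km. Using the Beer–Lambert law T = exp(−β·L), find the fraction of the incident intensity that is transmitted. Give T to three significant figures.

0.854

τ = β·L = 1.10 × 0.143 = 0.1573.
T = exp(−0.1573) = 0.8544.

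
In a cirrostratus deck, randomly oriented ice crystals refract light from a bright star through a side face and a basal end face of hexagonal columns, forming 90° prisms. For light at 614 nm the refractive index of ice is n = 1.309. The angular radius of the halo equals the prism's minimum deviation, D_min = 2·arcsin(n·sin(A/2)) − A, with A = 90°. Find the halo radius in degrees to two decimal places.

45.52°

n·sin(A/2) = 1.309 × sin 45° = 1.309 × 0.7071 = 0.9256.
D_min = 2·arcsin(0.9256) − 90° = 2 × 67.759° − 90° = 45.519°.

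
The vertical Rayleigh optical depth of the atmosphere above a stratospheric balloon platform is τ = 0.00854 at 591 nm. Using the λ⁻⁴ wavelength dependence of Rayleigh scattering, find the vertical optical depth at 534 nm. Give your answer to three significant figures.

τ(534 nm) = τ(591 nm) × (591/534)⁴ = 0.00854 × (1.1067)⁴ = 0.00854 × 1.5003 = 0.0128.

0.0128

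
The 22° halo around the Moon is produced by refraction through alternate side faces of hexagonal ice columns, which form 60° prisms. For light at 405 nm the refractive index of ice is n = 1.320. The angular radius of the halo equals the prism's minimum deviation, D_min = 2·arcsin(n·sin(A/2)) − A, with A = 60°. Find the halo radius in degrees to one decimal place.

22.6°

n·sin(A/2) = 1.320 × sin 30° = 1.320 × 0.5000 = 0.6600.
D_min = 2·arcsin(0.6600) − 60° = 2 × 41.300° − 60° = 22.600°.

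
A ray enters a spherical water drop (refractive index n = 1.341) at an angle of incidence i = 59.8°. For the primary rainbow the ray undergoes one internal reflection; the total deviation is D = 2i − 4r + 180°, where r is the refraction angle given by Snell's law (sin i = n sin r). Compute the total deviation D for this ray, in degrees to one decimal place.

sin r = sin 59.8° / 1.341 = 0.8643/1.341 = 0.6445; r = 40.13°.
D = 2·59.8° − 4·40.13° + 180° = 119.60° − 160.51° + 180° = 139.09°.

139.1°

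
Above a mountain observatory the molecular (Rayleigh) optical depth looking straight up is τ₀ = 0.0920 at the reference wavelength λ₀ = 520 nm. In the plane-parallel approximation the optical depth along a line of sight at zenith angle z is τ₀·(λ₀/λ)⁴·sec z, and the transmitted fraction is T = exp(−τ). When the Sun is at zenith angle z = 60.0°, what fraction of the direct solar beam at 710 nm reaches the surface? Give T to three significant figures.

sec 60.0° = 2.0000.
τ = 0.0920 × (520/710)⁴ × 2.0000 = 0.0920 × 0.2877 × 2.0000 = 0.0529.
T = exp(−0.0529) = 0.9484.

0.948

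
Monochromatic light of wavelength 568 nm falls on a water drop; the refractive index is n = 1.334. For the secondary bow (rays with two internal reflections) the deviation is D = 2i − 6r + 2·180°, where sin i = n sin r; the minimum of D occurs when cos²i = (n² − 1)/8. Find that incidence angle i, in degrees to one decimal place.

cos²i = (1.334² − 1)/8 = (1.77956 − 1)/8 = 0.09744.
cos i = 0.31216, so i = 71.810°.

71.8°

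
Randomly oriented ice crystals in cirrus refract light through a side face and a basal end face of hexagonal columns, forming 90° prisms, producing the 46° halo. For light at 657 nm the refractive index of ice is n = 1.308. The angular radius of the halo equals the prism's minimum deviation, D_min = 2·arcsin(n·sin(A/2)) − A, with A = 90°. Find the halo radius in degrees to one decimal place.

n·sin(A/2) = 1.308 × sin 45° = 1.308 × 0.7071 = 0.9249.
D_min = 2·arcsin(0.9249) − 90° = 2 × 67.653° − 90° = 45.305°.

45.3°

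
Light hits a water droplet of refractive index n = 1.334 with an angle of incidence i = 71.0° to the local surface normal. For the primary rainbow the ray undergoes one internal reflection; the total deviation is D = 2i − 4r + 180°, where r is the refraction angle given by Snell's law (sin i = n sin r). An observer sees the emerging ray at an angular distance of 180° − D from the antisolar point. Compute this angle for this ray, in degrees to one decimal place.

sin r = sin 71.0° / 1.334 = 0.9455/1.334 = 0.7088; r = 45.14°.
D = 2·71.0° − 4·45.14° + 180° = 142.00° − 180.54° + 180° = 141.46°.
Angle from antisolar point = 180° − D = 38.54°.

38.5°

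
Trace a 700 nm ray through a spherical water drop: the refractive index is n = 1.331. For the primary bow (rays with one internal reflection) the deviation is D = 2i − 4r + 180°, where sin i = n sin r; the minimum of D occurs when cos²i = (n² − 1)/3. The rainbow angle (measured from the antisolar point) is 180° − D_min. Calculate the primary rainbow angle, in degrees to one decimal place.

42.4°

cos²i = (1.77156 − 1)/3 = 0.25719; i = arccos(0.50714) = 59.527°.
sin r = sin 59.527°/1.331 = 0.64753; r = 40.356°.
D_min = 2·59.527° − 4·40.356° + 180° = 137.630°.
Rainbow angle = 180° − D_min = 42.370°.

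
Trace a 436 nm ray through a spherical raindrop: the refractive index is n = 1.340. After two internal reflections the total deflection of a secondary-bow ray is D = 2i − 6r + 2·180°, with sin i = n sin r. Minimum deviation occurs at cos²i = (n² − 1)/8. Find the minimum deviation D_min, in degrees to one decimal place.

232.7°

cos²i = (1.79560 − 1)/8 = 0.09945; i = arccos(0.31536) = 71.618°.
sin r = sin 71.618°/1.340 = 0.70819; r = 45.088°.
D_min = 2·71.618° − 6·45.088° + 360° = 232.709°.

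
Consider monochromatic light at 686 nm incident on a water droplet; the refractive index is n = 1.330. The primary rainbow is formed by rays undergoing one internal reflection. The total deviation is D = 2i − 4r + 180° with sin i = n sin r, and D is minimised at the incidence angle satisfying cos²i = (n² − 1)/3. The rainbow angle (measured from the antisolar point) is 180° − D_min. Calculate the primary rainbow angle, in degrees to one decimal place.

42.5°

cos²i = (1.76890 − 1)/3 = 0.25630; i = arccos(0.50626) = 59.585°.
sin r = sin 59.585°/1.330 = 0.64841; r = 40.422°.
D_min = 2·59.585° − 4·40.422° + 180° = 137.484°.
Rainbow angle = 180° − D_min = 42.516°.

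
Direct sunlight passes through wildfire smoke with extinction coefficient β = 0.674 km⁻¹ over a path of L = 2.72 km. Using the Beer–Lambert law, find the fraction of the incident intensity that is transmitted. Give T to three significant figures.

τ = β·L = 0.674 × 2.72 = 1.8333.
T = exp(−1.8333) = 0.1599.

0.160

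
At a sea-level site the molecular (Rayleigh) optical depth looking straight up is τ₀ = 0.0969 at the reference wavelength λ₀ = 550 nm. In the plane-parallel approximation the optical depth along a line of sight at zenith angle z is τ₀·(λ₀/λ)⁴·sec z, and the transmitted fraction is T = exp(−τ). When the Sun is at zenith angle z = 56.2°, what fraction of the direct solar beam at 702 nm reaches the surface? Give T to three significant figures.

sec 56.2° = 1.7976.
τ = 0.0969 × (550/702)⁴ × 1.7976 = 0.0969 × 0.3768 × 1.7976 = 0.0656.
T = exp(−0.0656) = 0.9365.

0.936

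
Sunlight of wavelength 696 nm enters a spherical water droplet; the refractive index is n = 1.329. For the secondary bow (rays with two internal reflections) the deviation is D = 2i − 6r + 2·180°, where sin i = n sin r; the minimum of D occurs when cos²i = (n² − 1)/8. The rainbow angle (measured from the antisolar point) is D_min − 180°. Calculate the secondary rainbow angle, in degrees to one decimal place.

49.8°

cos²i = (1.76624 − 1)/8 = 0.09578; i = arccos(0.30948) = 71.972°.
sin r = sin 71.972°/1.329 = 0.71550; r = 45.685°.
D_min = 2·71.972° − 6·45.685° + 360° = 229.837°.
Rainbow angle = D_min − 180° = 49.837°.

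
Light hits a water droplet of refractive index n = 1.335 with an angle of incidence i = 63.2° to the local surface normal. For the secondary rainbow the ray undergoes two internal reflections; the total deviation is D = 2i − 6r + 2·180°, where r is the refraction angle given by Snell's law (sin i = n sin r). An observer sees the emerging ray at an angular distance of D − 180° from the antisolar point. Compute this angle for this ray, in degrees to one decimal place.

54.6°

sin r = sin 63.2° / 1.335 = 0.8926/1.335 = 0.6686; r = 41.96°.
D = 2·63.2° − 6·41.96° + 2·180° = 126.40° − 251.76° + 360° = 234.64°.
Angle from antisolar point = D − 180° = 54.64°.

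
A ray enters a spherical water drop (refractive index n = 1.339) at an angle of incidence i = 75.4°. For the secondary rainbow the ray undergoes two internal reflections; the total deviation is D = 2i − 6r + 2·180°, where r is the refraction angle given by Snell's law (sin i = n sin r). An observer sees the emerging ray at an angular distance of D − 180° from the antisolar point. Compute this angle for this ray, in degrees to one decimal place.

sin r = sin 75.4° / 1.339 = 0.9677/1.339 = 0.7227; r = 46.28°.
D = 2·75.4° − 6·46.28° + 2·180° = 150.80° − 277.67° + 360° = 233.13°.
Angle from antisolar point = D − 180° = 53.13°.

53.1°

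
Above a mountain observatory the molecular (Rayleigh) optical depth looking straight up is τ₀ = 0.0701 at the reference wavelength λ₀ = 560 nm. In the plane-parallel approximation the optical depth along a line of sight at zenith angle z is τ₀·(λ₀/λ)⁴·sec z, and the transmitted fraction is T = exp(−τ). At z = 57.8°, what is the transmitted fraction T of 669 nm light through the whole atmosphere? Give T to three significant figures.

0.937

sec 57.8° = 1.8766.
τ = 0.0701 × (560/669)⁴ × 1.8766 = 0.0701 × 0.4910 × 1.8766 = 0.0646.
T = exp(−0.0646) = 0.9375.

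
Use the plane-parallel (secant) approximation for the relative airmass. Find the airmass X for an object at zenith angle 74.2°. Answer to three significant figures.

3.67

X = sec z = 1/cos 74.2° = 1/0.2723 = 3.6727.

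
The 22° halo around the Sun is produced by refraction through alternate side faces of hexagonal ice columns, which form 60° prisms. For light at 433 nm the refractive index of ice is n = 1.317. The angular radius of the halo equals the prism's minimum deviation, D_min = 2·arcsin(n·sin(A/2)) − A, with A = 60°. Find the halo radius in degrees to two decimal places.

n·sin(A/2) = 1.317 × sin 30° = 1.317 × 0.5000 = 0.6585.
D_min = 2·arcsin(0.6585) − 60° = 2 × 41.186° − 60° = 22.371°.

22.37°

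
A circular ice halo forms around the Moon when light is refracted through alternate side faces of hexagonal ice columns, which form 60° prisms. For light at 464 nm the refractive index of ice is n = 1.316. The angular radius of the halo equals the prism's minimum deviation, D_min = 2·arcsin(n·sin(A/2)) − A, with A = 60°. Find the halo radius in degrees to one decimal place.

n·sin(A/2) = 1.316 × sin 30° = 1.316 × 0.5000 = 0.6580.
D_min = 2·arcsin(0.6580) − 60° = 2 × 41.148° − 60° = 22.295°.

22.3°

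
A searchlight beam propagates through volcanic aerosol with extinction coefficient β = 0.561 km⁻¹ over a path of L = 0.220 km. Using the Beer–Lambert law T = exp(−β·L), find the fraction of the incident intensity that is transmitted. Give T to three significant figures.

τ = β·L = 0.561 × 0.220 = 0.1234.
T = exp(−0.1234) = 0.8839.

0.884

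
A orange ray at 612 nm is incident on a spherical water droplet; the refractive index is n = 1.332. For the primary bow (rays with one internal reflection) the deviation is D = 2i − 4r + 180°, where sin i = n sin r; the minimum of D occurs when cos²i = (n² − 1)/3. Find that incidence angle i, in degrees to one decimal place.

cos²i = (1.332² − 1)/3 = (1.77422 − 1)/3 = 0.25807.
cos i = 0.50801, so i = 59.469°.

59.5°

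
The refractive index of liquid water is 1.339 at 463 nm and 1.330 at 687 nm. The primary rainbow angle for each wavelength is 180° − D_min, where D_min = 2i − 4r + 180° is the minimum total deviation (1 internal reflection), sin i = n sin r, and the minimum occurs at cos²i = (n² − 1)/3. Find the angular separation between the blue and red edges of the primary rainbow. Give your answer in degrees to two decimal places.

1.30°

At 463 nm (n = 1.339): cos²i = 0.26431 → i = 59.062°, r = 39.834°, D_min = 138.786°, rainbow angle = 41.214°.
At 687 nm (n = 1.330): cos²i = 0.25630 → i = 59.585°, r = 40.422°, D_min = 137.484°, rainbow angle = 42.516°.
Angular width = |41.214° − 42.516°| = 1.303°.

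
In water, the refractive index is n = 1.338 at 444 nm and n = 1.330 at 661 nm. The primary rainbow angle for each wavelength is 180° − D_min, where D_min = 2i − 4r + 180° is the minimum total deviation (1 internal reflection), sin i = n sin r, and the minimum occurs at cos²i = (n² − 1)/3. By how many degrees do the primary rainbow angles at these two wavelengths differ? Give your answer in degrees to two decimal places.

At 444 nm (n = 1.338): cos²i = 0.26341 → i = 59.120°, r = 39.899°, D_min = 138.643°, rainbow angle = 41.357°.
At 661 nm (n = 1.330): cos²i = 0.25630 → i = 59.585°, r = 40.422°, D_min = 137.484°, rainbow angle = 42.516°.
Angular width = |41.357° − 42.516°| = 1.160°.

1.16°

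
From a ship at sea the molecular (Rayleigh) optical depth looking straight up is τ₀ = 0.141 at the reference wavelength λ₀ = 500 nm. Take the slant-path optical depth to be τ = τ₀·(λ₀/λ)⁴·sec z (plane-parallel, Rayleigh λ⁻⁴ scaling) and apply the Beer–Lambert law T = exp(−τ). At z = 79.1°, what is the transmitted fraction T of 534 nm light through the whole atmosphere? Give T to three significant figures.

sec 79.1° = 5.2883.
τ = 0.141 × (500/534)⁴ × 5.2883 = 0.141 × 0.7686 × 5.2883 = 0.5731.
T = exp(−0.5731) = 0.5638.

0.564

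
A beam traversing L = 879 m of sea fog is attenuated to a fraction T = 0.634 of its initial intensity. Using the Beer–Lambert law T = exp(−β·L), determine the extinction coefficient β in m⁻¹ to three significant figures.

Beer–Lambert: T = exp(−βL) ⇒ β = −ln(T)/L = −ln(0.634)/879 = 0.4557/879 = 0.0005184 m⁻¹.

0.000518 m⁻¹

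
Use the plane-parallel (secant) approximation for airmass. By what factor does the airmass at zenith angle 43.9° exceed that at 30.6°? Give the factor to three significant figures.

X(43.9°)/X(30.6°) = sec 43.9° / sec 30.6° = cos 30.6° / cos 43.9° = 0.8607/0.7206 = 1.1946.

1.19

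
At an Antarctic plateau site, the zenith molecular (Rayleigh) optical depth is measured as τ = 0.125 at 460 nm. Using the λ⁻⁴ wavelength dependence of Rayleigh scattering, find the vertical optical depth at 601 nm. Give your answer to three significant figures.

0.0429

τ(601 nm) = τ(460 nm) × (460/601)⁴ = 0.125 × (0.7654)⁴ = 0.125 × 0.3432 = 0.0429.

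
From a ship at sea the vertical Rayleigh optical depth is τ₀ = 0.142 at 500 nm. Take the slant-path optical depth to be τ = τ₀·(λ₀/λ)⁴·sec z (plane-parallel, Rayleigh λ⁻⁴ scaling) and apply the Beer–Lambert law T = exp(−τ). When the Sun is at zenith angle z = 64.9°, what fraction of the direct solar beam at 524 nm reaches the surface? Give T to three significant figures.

sec 64.9° = 2.3574.
τ = 0.142 × (500/524)⁴ × 2.3574 = 0.142 × 0.8290 × 2.3574 = 0.2775.
T = exp(−0.2775) = 0.7577.

0.758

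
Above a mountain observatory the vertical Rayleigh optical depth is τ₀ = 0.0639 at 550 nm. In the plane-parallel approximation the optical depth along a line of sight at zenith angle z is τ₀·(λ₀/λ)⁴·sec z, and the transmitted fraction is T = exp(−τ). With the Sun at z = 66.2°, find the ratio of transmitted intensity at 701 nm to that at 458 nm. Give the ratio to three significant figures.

Airmass: sec 66.2° = 2.4780.
τ(701 nm) = 0.0639 × (550/701)⁴ × 2.4780 = 0.0639 × 0.3789 × 2.4780 = 0.0600.
τ(458 nm) = 0.0639 × (550/458)⁴ × 2.4780 = 0.0639 × 2.0796 × 2.4780 = 0.3293.
T(701)/T(458) = exp(τ_B − τ_A) = exp(0.2693) = 1.3090.

1.31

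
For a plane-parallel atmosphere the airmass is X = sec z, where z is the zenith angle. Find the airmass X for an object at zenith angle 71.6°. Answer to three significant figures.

3.17

X = sec z = 1/cos 71.6° = 1/0.3156 = 3.1681.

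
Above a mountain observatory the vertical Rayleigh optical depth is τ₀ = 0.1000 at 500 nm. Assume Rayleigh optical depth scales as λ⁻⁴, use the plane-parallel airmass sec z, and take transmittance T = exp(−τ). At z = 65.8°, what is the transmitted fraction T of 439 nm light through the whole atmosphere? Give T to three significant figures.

sec 65.8° = 2.4395.
τ = 0.1000 × (500/439)⁴ × 2.4395 = 0.1000 × 1.6828 × 2.4395 = 0.4105.
T = exp(−0.4105) = 0.6633.

0.663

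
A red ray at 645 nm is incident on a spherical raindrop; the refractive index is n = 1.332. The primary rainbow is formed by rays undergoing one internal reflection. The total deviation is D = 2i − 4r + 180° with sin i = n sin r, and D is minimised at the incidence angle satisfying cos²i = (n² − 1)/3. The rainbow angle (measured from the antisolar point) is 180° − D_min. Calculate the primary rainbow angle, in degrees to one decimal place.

42.2°

cos²i = (1.77422 − 1)/3 = 0.25807; i = arccos(0.50801) = 59.469°.
sin r = sin 59.469°/1.332 = 0.64666; r = 40.290°.
D_min = 2·59.469° − 4·40.290° + 180° = 137.776°.
Rainbow angle = 180° − D_min = 42.224°.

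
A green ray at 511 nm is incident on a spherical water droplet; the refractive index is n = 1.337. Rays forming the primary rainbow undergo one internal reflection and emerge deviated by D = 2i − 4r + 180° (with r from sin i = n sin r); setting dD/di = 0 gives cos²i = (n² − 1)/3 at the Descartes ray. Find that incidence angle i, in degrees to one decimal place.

cos²i = (1.337² − 1)/3 = (1.78757 − 1)/3 = 0.26252.
cos i = 0.51237, so i = 59.178°.

59.2°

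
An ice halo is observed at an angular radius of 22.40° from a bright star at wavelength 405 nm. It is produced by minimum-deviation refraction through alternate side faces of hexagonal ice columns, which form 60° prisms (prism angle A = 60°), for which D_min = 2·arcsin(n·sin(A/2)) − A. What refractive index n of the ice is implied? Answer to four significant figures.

1.317

Rearranging: n = sin((D_min + A)/2) / sin(A/2).
(D_min + A)/2 = (22.40° + 60°)/2 = 41.200°.
n = sin 41.200° / sin 30° = 0.6587 / 0.5000 = 1.3174.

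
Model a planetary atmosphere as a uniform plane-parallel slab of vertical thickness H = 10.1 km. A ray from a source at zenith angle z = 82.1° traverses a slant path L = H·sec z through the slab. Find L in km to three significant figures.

sec z = 1/cos 82.1° = 7.2757.
L = 10.1 × 7.2757 = 73.484 km.

73.5 km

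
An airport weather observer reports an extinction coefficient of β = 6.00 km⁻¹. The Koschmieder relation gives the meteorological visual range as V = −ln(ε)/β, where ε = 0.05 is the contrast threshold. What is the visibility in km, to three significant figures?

0.499 km

V = −ln(0.05) / 6.00 = 2.996 / 6.00 = 0.4993 km.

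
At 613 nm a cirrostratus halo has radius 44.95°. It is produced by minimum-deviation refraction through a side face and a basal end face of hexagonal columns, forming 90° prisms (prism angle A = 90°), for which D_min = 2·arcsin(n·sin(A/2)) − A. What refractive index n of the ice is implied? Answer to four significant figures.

Rearranging: n = sin((D_min + A)/2) / sin(A/2).
(D_min + A)/2 = (44.95° + 90°)/2 = 67.475°.
n = sin 67.475° / sin 45° = 0.9237 / 0.7071 = 1.3063.

1.306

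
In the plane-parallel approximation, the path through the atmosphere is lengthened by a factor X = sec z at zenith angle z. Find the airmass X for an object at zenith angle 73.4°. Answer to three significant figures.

3.50

X = sec z = 1/cos 73.4° = 1/0.2857 = 3.5003.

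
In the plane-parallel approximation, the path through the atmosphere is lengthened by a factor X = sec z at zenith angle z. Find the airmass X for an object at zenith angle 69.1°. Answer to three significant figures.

2.80

X = sec z = 1/cos 69.1° = 1/0.3567 = 2.8032.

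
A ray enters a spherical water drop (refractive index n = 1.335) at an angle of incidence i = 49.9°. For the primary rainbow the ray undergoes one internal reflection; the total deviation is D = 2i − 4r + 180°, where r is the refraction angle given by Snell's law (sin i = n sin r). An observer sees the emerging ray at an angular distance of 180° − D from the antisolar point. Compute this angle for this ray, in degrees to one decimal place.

40.0°

sin r = sin 49.9° / 1.335 = 0.7649/1.335 = 0.5730; r = 34.96°.
D = 2·49.9° − 4·34.96° + 180° = 99.80° − 139.83° + 180° = 139.97°.
Angle from antisolar point = 180° − D = 40.03°.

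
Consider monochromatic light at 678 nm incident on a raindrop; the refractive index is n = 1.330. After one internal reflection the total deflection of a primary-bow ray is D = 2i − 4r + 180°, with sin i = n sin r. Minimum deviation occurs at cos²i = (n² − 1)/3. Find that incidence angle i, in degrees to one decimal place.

cos²i = (1.330² − 1)/3 = (1.76890 − 1)/3 = 0.25630.
cos i = 0.50626, so i = 59.585°.

59.6°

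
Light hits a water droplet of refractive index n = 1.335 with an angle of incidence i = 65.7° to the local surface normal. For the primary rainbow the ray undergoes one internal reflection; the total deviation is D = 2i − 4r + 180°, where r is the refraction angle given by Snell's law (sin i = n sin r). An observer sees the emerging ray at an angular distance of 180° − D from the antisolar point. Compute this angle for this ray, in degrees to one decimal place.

40.8°

sin r = sin 65.7° / 1.335 = 0.9114/1.335 = 0.6827; r = 43.05°.
D = 2·65.7° − 4·43.05° + 180° = 131.40° − 172.22° + 180° = 139.18°.
Angle from antisolar point = 180° − D = 40.82°.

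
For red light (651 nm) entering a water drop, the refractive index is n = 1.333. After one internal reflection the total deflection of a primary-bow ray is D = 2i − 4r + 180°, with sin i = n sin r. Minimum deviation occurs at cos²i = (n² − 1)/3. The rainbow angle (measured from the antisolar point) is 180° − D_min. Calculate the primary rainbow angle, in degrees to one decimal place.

42.1°

cos²i = (1.77689 − 1)/3 = 0.25896; i = arccos(0.50888) = 59.410°.
sin r = sin 59.410°/1.333 = 0.64579; r = 40.225°.
D_min = 2·59.410° − 4·40.225° + 180° = 137.922°.
Rainbow angle = 180° − D_min = 42.078°.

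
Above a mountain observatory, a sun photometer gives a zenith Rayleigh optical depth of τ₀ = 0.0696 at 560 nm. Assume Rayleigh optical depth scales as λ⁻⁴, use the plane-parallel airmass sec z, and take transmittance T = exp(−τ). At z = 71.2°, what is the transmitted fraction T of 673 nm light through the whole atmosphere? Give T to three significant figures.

sec 71.2° = 3.1030.
τ = 0.0696 × (560/673)⁴ × 3.1030 = 0.0696 × 0.4794 × 3.1030 = 0.1035.
T = exp(−0.1035) = 0.9016.

0.902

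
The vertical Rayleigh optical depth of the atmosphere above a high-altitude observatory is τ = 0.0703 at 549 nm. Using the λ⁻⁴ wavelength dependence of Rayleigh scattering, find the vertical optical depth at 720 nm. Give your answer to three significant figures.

τ(720 nm) = τ(549 nm) × (549/720)⁴ = 0.0703 × (0.7625)⁴ = 0.0703 × 0.3380 = 0.0238.

0.0238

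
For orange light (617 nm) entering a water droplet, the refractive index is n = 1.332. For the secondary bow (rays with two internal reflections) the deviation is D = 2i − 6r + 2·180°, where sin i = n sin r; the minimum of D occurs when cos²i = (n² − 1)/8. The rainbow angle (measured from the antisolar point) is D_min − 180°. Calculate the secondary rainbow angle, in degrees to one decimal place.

50.6°

cos²i = (1.77422 − 1)/8 = 0.09678; i = arccos(0.31109) = 71.875°.
sin r = sin 71.875°/1.332 = 0.71350; r = 45.520°.
D_min = 2·71.875° − 6·45.520° + 360° = 230.628°.
Rainbow angle = D_min − 180° = 50.628°.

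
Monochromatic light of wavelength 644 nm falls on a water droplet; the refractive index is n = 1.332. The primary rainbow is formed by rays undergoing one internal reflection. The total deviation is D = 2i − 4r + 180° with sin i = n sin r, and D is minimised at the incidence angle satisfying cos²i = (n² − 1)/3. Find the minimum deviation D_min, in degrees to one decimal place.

137.8°

cos²i = (1.77422 − 1)/3 = 0.25807; i = arccos(0.50801) = 59.469°.
sin r = sin 59.469°/1.332 = 0.64666; r = 40.290°.
D_min = 2·59.469° − 4·40.290° + 180° = 137.776°.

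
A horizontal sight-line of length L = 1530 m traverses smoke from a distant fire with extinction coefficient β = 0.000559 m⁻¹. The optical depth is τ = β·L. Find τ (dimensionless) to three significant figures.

τ = β·L = 0.000559 × 1530 = 0.8553.

0.855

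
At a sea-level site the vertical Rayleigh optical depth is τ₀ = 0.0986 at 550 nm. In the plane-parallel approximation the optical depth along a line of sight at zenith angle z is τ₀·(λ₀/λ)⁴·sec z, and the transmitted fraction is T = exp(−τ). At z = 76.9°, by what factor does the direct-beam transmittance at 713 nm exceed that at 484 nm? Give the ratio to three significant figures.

1.77

Airmass: sec 76.9° = 4.4121.
τ(713 nm) = 0.0986 × (550/713)⁴ × 4.4121 = 0.0986 × 0.3541 × 4.4121 = 0.1540.
τ(484 nm) = 0.0986 × (550/484)⁴ × 4.4121 = 0.0986 × 1.6675 × 4.4121 = 0.7254.
T(713)/T(484) = exp(τ_B − τ_A) = exp(0.5714) = 1.7707.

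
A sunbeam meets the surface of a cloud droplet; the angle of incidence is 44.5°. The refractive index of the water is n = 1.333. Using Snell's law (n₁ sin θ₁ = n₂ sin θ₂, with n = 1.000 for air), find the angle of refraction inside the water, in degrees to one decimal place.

31.7°

Snell: sin θ_r = sin θ_i / n = sin 44.5° / 1.333 = 0.7009 / 1.333 = 0.5258.
θ_r = arcsin(0.5258) = 31.72°.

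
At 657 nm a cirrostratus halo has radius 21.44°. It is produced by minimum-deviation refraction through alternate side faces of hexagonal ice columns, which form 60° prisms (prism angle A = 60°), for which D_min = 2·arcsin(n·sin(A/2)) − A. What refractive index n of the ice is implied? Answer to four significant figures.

Rearranging: n = sin((D_min + A)/2) / sin(A/2).
(D_min + A)/2 = (21.44° + 60°)/2 = 40.720°.
n = sin 40.720° / sin 30° = 0.6524 / 0.5000 = 1.3047.

1.305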